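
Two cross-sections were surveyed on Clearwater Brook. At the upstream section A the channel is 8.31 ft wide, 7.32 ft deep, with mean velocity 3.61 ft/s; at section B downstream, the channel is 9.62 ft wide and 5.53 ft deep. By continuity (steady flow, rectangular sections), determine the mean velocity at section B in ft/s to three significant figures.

Q = A₁V₁ = (8.31×7.32) × 3.61 = 219.6 ft³/s
A₂ = 9.62 × 5.53 = 53.20 ft²
V₂ = Q/A₂ = 219.6/53.20 = 4.128 ft/s

4.13 ft/s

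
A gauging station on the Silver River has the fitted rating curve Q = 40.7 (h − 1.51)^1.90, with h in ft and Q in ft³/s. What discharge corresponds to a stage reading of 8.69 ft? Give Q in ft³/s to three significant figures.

1720 ft³/s

Q = 40.7 × (8.69 − 1.51)^1.90 = 40.7 × 7.18^1.90 = 1723 ft³/s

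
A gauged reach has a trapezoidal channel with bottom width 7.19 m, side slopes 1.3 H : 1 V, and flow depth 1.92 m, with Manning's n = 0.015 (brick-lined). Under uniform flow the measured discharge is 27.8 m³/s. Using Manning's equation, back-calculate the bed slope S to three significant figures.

A = (b + z·y)·y = (7.19 + 1.3×1.92)×1.92 = 18.60 m²
P = b + 2y√(1+z²) = 7.19 + 2×1.92×√(1+1.3²) = 13.49 m
R = A/P = 18.60/13.49 = 1.379 m
S = (Q·n / (1·A·R^(2/3)))² = (27.8×0.015 / (1×18.60×1.239))² = 0.0003276

0.000328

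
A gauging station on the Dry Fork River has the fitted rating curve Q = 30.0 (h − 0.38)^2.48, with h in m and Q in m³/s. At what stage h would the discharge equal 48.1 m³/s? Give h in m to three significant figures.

1.59 m

h − h₀ = (Q/C)^(1/b) = (48.1/30.0)^(1/2.48) = 1.210 m
h = 0.38 + 1.210 = 1.590 m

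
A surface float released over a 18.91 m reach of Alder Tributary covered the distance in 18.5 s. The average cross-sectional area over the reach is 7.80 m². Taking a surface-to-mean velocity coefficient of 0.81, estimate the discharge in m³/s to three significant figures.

v_surface = L / t̄ = 18.91 / 18.5 = 1.022 m/s
v_mean = 0.81 × 1.022 = 0.8280 m/s
Q = A × v_mean = 7.80 × 0.8280 = 6.458 m³/s

6.46 m³/s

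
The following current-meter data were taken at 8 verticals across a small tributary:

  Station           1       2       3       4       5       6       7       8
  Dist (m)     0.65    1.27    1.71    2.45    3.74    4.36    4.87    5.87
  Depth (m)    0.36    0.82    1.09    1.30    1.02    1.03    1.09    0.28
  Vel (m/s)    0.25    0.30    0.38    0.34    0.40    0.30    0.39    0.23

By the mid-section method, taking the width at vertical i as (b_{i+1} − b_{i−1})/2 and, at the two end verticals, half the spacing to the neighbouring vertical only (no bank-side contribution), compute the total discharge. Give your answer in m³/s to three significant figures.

w_1 = (1.27 − 0.65)/2 = 0.31 m; q_1 = 0.25 × 0.36 × 0.31 = 0.02790 m³/s
w_2 = (1.71 − 0.65)/2 = 0.53 m; q_2 = 0.30 × 0.82 × 0.53 = 0.1304 m³/s
w_3 = (2.45 − 1.27)/2 = 0.59 m; q_3 = 0.38 × 1.09 × 0.59 = 0.2444 m³/s
w_4 = (3.74 − 1.71)/2 = 1.015 m; q_4 = 0.34 × 1.30 × 1.015 = 0.4486 m³/s
w_5 = (4.36 − 2.45)/2 = 0.955 m; q_5 = 0.40 × 1.02 × 0.955 = 0.3896 m³/s
w_6 = (4.87 − 3.74)/2 = 0.565 m; q_6 = 0.30 × 1.03 × 0.565 = 0.1746 m³/s
w_7 = (5.87 − 4.36)/2 = 0.755 m; q_7 = 0.39 × 1.09 × 0.755 = 0.3210 m³/s
w_8 = (5.87 − 4.87)/2 = 0.5 m; q_8 = 0.23 × 0.28 × 0.5 = 0.03220 m³/s
Q = Σ qᵢ = 1.769 m³/s

1.77 m³/s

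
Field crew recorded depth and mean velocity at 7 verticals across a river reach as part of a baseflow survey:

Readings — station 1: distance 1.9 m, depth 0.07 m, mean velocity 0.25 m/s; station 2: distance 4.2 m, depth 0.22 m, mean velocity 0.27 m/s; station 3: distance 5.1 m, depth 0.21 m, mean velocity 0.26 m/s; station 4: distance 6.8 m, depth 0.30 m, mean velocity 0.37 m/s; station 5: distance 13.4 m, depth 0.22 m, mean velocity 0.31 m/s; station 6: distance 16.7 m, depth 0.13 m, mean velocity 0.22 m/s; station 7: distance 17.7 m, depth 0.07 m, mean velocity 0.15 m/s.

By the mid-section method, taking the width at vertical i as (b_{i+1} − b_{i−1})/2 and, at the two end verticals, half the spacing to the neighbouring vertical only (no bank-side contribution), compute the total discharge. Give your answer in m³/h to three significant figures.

3780 m³/h

w_1 = (4.2 − 1.9)/2 = 1.15 m; q_1 = 0.25 × 0.07 × 1.15 = 0.02013 m³/s
w_2 = (5.1 − 1.9)/2 = 1.6 m; q_2 = 0.27 × 0.22 × 1.6 = 0.09504 m³/s
w_3 = (6.8 − 4.2)/2 = 1.3 m; q_3 = 0.26 × 0.21 × 1.3 = 0.07098 m³/s
w_4 = (13.4 − 5.1)/2 = 4.15 m; q_4 = 0.37 × 0.30 × 4.15 = 0.4607 m³/s
w_5 = (16.7 − 6.8)/2 = 4.95 m; q_5 = 0.31 × 0.22 × 4.95 = 0.3376 m³/s
w_6 = (17.7 − 13.4)/2 = 2.15 m; q_6 = 0.22 × 0.13 × 2.15 = 0.06149 m³/s
w_7 = (17.7 − 16.7)/2 = 0.5 m; q_7 = 0.15 × 0.07 × 0.5 = 0.005250 m³/s
Q = Σ qᵢ = 1.051 m³/s
= 1.051 × 3600 = 3784 m³/h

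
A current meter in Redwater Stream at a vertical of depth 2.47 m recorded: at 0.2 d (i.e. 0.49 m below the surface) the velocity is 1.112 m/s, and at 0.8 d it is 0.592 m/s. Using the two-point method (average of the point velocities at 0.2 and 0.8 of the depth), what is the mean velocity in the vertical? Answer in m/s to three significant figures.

v̄ = (1.112 + 0.592) / 2 = 0.8520 m/s

0.852 m/s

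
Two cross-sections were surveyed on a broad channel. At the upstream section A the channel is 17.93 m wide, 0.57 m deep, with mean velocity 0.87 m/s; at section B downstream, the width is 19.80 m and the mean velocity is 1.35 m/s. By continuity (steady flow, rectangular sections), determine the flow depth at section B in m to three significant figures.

Q = A₁V₁ = (17.93×0.57) × 0.87 = 8.891 m³/s
d₂ = Q/(b₂ V₂) = 8.891/(19.80×1.35) = 0.3326 m

0.333 m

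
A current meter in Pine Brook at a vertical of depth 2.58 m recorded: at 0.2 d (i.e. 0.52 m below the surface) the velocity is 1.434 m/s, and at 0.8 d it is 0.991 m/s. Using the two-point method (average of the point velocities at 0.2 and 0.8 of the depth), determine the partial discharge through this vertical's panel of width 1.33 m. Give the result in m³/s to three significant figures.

4.16 m³/s

v̄ = (1.434 + 0.991) / 2 = 1.213 m/s
q = v̄ × d × w = 1.213 × 2.58 × 1.33 = 4.161 m³/s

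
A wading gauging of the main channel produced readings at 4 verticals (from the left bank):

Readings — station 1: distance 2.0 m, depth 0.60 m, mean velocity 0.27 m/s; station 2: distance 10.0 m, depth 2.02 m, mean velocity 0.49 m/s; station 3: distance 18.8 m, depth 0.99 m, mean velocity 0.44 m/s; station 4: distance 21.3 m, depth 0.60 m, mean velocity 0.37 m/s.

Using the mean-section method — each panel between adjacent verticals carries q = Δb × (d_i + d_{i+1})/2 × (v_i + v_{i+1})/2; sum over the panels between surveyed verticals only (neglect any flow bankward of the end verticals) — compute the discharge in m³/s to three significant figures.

10.9 m³/s

Panel 1-2: Δb = 8 m, d̄ = (0.60+2.02)/2 = 1.31, v̄ = (0.27+0.49)/2 = 0.38 → q = 8×1.31×0.38 = 3.982 m³/s
Panel 2-3: Δb = 8.8 m, d̄ = (2.02+0.99)/2 = 1.505, v̄ = (0.49+0.44)/2 = 0.465 → q = 8.8×1.505×0.465 = 6.158 m³/s
Panel 3-4: Δb = 2.5 m, d̄ = (0.99+0.60)/2 = 0.795, v̄ = (0.44+0.37)/2 = 0.405 → q = 2.5×0.795×0.405 = 0.8049 m³/s
Q = Σ q = 10.95 m³/s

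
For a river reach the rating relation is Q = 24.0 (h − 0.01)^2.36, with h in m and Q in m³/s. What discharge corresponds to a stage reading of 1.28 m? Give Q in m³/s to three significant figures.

Q = 24.0 × (1.28 − 0.01)^2.36 = 24.0 × 1.27^2.36 = 42.19 m³/s

42.2 m³/s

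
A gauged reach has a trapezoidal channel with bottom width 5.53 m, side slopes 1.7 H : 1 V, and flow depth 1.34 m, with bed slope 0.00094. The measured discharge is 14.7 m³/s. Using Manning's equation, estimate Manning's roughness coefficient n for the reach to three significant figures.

A = (b + z·y)·y = (5.53 + 1.7×1.34)×1.34 = 10.46 m²
P = b + 2y√(1+z²) = 5.53 + 2×1.34×√(1+1.7²) = 10.82 m
R = A/P = 10.46/10.82 = 0.9674 m
n = (1/Q)·A·R^(2/3)·S^(1/2) = (1/14.7) × 10.46 × 0.9781 × 0.03066 = 0.02134

0.0213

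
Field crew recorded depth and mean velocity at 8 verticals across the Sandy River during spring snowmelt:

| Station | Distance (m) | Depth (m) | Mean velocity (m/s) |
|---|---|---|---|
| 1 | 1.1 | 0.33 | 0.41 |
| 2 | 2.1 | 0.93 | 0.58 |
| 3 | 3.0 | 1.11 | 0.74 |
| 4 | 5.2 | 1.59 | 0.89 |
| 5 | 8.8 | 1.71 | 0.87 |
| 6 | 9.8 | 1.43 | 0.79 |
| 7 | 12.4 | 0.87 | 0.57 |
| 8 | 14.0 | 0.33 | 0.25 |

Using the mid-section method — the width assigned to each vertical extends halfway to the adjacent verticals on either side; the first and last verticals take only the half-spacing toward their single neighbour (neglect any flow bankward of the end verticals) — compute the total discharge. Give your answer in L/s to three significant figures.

12500 L/s

w_1 = (2.1 − 1.1)/2 = 0.5 m; q_1 = 0.41 × 0.33 × 0.5 = 0.06765 m³/s
w_2 = (3.0 − 1.1)/2 = 0.95 m; q_2 = 0.58 × 0.93 × 0.95 = 0.5124 m³/s
w_3 = (5.2 − 2.1)/2 = 1.55 m; q_3 = 0.74 × 1.11 × 1.55 = 1.273 m³/s
w_4 = (8.8 − 3.0)/2 = 2.9 m; q_4 = 0.89 × 1.59 × 2.9 = 4.104 m³/s
w_5 = (9.8 − 5.2)/2 = 2.3 m; q_5 = 0.87 × 1.71 × 2.3 = 3.422 m³/s
w_6 = (12.4 − 8.8)/2 = 1.8 m; q_6 = 0.79 × 1.43 × 1.8 = 2.033 m³/s
w_7 = (14.0 − 9.8)/2 = 2.1 m; q_7 = 0.57 × 0.87 × 2.1 = 1.041 m³/s
w_8 = (14.0 − 12.4)/2 = 0.8 m; q_8 = 0.25 × 0.33 × 0.8 = 0.06600 m³/s
Q = Σ qᵢ = 12.52 m³/s
= 12.52 × 1000 = 12520 L/s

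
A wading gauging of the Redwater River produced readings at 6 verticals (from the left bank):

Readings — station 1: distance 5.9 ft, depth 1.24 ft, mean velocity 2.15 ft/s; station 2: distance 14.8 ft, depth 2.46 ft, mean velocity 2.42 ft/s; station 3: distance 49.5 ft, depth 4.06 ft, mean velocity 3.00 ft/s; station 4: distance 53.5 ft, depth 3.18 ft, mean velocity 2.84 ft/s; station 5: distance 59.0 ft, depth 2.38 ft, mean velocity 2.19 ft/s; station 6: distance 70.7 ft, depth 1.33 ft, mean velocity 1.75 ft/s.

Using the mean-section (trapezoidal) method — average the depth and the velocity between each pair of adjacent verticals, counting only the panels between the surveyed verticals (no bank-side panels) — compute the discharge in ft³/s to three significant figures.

Panel 1-2: Δb = 8.9 ft, d̄ = (1.24+2.46)/2 = 1.85, v̄ = (2.15+2.42)/2 = 2.285 → q = 8.9×1.85×2.285 = 37.62 ft³/s
Panel 2-3: Δb = 34.7 ft, d̄ = (2.46+4.06)/2 = 3.26, v̄ = (2.42+3.00)/2 = 2.71 → q = 34.7×3.26×2.71 = 306.6 ft³/s
Panel 3-4: Δb = 4 ft, d̄ = (4.06+3.18)/2 = 3.62, v̄ = (3.00+2.84)/2 = 2.92 → q = 4×3.62×2.92 = 42.28 ft³/s
Panel 4-5: Δb = 5.5 ft, d̄ = (3.18+2.38)/2 = 2.78, v̄ = (2.84+2.19)/2 = 2.515 → q = 5.5×2.78×2.515 = 38.45 ft³/s
Panel 5-6: Δb = 11.7 ft, d̄ = (2.38+1.33)/2 = 1.855, v̄ = (2.19+1.75)/2 = 1.97 → q = 11.7×1.855×1.97 = 42.76 ft³/s
Q = Σ q = 467.7 ft³/s

468 ft³/s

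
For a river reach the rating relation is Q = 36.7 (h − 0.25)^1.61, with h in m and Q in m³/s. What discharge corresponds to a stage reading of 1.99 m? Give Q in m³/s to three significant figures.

89.5 m³/s

Q = 36.7 × (1.99 − 0.25)^1.61 = 36.7 × 1.74^1.61 = 89.53 m³/s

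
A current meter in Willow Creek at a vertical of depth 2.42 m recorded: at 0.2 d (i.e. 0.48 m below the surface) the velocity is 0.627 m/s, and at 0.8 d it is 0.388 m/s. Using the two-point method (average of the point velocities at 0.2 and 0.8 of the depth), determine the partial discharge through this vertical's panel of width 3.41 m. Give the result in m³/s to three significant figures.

v̄ = (0.627 + 0.388) / 2 = 0.5075 m/s
q = v̄ × d × w = 0.5075 × 2.42 × 3.41 = 4.188 m³/s

4.19 m³/s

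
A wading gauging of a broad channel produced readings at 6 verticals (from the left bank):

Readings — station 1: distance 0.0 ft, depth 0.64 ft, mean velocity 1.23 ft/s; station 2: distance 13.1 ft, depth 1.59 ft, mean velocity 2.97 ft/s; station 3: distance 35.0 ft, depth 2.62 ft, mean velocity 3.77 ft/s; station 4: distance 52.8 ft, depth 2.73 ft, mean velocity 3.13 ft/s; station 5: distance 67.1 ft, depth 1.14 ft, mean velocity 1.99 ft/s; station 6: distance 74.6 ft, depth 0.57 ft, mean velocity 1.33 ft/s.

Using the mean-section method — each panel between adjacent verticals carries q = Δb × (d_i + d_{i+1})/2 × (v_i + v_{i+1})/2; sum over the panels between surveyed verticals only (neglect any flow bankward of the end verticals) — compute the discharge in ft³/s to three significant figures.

Panel 1-2: Δb = 13.1 ft, d̄ = (0.64+1.59)/2 = 1.115, v̄ = (1.23+2.97)/2 = 2.1 → q = 13.1×1.115×2.1 = 30.67 ft³/s
Panel 2-3: Δb = 21.9 ft, d̄ = (1.59+2.62)/2 = 2.105, v̄ = (2.97+3.77)/2 = 3.37 → q = 21.9×2.105×3.37 = 155.4 ft³/s
Panel 3-4: Δb = 17.8 ft, d̄ = (2.62+2.73)/2 = 2.675, v̄ = (3.77+3.13)/2 = 3.45 → q = 17.8×2.675×3.45 = 164.3 ft³/s
Panel 4-5: Δb = 14.3 ft, d̄ = (2.73+1.14)/2 = 1.935, v̄ = (3.13+1.99)/2 = 2.56 → q = 14.3×1.935×2.56 = 70.84 ft³/s
Panel 5-6: Δb = 7.5 ft, d̄ = (1.14+0.57)/2 = 0.855, v̄ = (1.99+1.33)/2 = 1.66 → q = 7.5×0.855×1.66 = 10.64 ft³/s
Q = Σ q = 431.8 ft³/s

432 ft³/s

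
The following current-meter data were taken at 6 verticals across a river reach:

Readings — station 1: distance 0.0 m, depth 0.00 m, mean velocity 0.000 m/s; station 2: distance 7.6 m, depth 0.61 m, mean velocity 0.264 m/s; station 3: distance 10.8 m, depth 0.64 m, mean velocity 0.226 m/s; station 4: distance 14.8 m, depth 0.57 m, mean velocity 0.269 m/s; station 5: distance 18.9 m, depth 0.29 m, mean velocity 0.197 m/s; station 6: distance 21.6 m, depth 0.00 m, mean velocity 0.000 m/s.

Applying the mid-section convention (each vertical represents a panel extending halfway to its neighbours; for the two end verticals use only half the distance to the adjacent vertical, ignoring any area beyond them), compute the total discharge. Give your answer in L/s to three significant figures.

w_2 = (10.8 − 0.0)/2 = 5.4 m; q_2 = 0.264 × 0.61 × 5.4 = 0.8696 m³/s
w_3 = (14.8 − 7.6)/2 = 3.6 m; q_3 = 0.226 × 0.64 × 3.6 = 0.5207 m³/s
w_4 = (18.9 − 10.8)/2 = 4.05 m; q_4 = 0.269 × 0.57 × 4.05 = 0.6210 m³/s
w_5 = (21.6 − 14.8)/2 = 3.4 m; q_5 = 0.197 × 0.29 × 3.4 = 0.1942 m³/s
Stations 1, 6 contribute zero (depth or velocity is 0).
Q = Σ qᵢ = 2.206 m³/s
= 2.206 × 1000 = 2206 L/s

2210 L/s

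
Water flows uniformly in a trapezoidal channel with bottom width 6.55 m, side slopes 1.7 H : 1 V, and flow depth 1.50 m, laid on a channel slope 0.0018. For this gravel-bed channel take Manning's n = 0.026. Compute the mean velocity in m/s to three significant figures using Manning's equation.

1.73 m/s

A = (b + z·y)·y = (6.55 + 1.7×1.50)×1.50 = 13.65 m²
P = b + 2y√(1+z²) = 6.55 + 2×1.50×√(1+1.7²) = 12.47 m
R = A/P = 13.65/12.47 = 1.095 m
Q = (1/n)·A·R^(2/3)·S^(1/2) = (1/0.026) × 13.65 × 1.095^(2/3) × 0.0018^(1/2) = 23.66 m³/s
V = Q/A = 23.66/13.65 = 1.733 m/s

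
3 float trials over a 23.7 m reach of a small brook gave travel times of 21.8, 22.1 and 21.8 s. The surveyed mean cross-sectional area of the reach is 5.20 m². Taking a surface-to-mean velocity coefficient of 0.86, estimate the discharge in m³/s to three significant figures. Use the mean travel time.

t̄ = (21.8 + 22.1 + 21.8) / 3 = 21.9 s
v_surface = L / t̄ = 23.7 / 21.9 = 1.082 m/s
v_mean = 0.86 × 1.082 = 0.9307 m/s
Q = A × v_mean = 5.20 × 0.9307 = 4.840 m³/s

4.84 m³/s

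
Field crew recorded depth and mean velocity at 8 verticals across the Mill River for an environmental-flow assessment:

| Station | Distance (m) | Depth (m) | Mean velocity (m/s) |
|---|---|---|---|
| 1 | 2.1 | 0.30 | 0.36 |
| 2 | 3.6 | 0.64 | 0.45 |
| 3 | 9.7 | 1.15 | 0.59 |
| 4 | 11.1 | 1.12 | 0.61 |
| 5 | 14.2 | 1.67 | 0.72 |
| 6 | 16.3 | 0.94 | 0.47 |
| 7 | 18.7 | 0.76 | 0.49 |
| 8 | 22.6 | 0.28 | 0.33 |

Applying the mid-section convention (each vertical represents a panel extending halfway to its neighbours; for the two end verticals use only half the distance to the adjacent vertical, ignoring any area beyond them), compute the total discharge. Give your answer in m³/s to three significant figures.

w_1 = (3.6 − 2.1)/2 = 0.75 m; q_1 = 0.36 × 0.30 × 0.75 = 0.08100 m³/s
w_2 = (9.7 − 2.1)/2 = 3.8 m; q_2 = 0.45 × 0.64 × 3.8 = 1.094 m³/s
w_3 = (11.1 − 3.6)/2 = 3.75 m; q_3 = 0.59 × 1.15 × 3.75 = 2.544 m³/s
w_4 = (14.2 − 9.7)/2 = 2.25 m; q_4 = 0.61 × 1.12 × 2.25 = 1.537 m³/s
w_5 = (16.3 − 11.1)/2 = 2.6 m; q_5 = 0.72 × 1.67 × 2.6 = 3.126 m³/s
w_6 = (18.7 − 14.2)/2 = 2.25 m; q_6 = 0.47 × 0.94 × 2.25 = 0.9941 m³/s
w_7 = (22.6 − 16.3)/2 = 3.15 m; q_7 = 0.49 × 0.76 × 3.15 = 1.173 m³/s
w_8 = (22.6 − 18.7)/2 = 1.95 m; q_8 = 0.33 × 0.28 × 1.95 = 0.1802 m³/s
Q = Σ qᵢ = 10.73 m³/s

10.7 m³/s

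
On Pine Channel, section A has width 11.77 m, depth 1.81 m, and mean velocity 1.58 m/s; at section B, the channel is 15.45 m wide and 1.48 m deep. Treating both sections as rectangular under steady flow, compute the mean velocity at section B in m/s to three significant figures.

1.47 m/s

Q = A₁V₁ = (11.77×1.81) × 1.58 = 33.66 m³/s
A₂ = 15.45 × 1.48 = 22.87 m²
V₂ = Q/A₂ = 33.66/22.87 = 1.472 m/s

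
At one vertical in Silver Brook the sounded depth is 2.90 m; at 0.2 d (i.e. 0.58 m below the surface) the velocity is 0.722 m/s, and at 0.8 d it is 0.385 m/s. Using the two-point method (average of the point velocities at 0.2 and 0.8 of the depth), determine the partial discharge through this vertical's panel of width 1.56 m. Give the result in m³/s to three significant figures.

v̄ = (0.722 + 0.385) / 2 = 0.5535 m/s
q = v̄ × d × w = 0.5535 × 2.90 × 1.56 = 2.504 m³/s

2.50 m³/s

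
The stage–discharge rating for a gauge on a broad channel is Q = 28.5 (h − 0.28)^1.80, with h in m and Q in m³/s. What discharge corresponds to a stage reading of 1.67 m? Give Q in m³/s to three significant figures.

Q = 28.5 × (1.67 − 0.28)^1.80 = 28.5 × 1.39^1.80 = 51.56 m³/s

51.6 m³/s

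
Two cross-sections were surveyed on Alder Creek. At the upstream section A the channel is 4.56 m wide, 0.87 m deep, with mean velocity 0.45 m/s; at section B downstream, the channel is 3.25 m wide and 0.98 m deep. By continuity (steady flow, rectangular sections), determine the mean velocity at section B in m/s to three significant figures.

Q = A₁V₁ = (4.56×0.87) × 0.45 = 1.785 m³/s
A₂ = 3.25 × 0.98 = 3.185 m²
V₂ = Q/A₂ = 1.785/3.185 = 0.5605 m/s

0.561 m/s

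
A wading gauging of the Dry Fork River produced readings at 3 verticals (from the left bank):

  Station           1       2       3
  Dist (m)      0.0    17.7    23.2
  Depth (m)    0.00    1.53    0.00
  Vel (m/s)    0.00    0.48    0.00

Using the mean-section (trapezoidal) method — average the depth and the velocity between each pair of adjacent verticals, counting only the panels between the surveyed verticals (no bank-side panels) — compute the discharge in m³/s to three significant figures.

Panel 1-2: Δb = 17.7 m, d̄ = (0.00+1.53)/2 = 0.765, v̄ = (0.00+0.48)/2 = 0.24 → q = 17.7×0.765×0.24 = 3.250 m³/s
Panel 2-3: Δb = 5.5 m, d̄ = (1.53+0.00)/2 = 0.765, v̄ = (0.48+0.00)/2 = 0.24 → q = 5.5×0.765×0.24 = 1.010 m³/s
Q = Σ q = 4.260 m³/s

4.26 m³/s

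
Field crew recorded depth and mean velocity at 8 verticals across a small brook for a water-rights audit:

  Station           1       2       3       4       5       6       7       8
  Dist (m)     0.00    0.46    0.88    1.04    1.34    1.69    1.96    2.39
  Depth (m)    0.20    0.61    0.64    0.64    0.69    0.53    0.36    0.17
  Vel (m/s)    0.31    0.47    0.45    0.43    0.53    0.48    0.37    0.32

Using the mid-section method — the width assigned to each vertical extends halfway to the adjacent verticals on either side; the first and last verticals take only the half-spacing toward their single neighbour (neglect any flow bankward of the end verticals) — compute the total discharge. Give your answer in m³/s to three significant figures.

0.543 m³/s

w_1 = (0.46 − 0.00)/2 = 0.23 m; q_1 = 0.31 × 0.20 × 0.23 = 0.01426 m³/s
w_2 = (0.88 − 0.00)/2 = 0.44 m; q_2 = 0.47 × 0.61 × 0.44 = 0.1261 m³/s
w_3 = (1.04 − 0.46)/2 = 0.29 m; q_3 = 0.45 × 0.64 × 0.29 = 0.08352 m³/s
w_4 = (1.34 − 0.88)/2 = 0.23 m; q_4 = 0.43 × 0.64 × 0.23 = 0.06330 m³/s
w_5 = (1.69 − 1.04)/2 = 0.325 m; q_5 = 0.53 × 0.69 × 0.325 = 0.1189 m³/s
w_6 = (1.96 − 1.34)/2 = 0.31 m; q_6 = 0.48 × 0.53 × 0.31 = 0.07886 m³/s
w_7 = (2.39 − 1.69)/2 = 0.35 m; q_7 = 0.37 × 0.36 × 0.35 = 0.04662 m³/s
w_8 = (2.39 − 1.96)/2 = 0.215 m; q_8 = 0.32 × 0.17 × 0.215 = 0.01170 m³/s
Q = Σ qᵢ = 0.5433 m³/s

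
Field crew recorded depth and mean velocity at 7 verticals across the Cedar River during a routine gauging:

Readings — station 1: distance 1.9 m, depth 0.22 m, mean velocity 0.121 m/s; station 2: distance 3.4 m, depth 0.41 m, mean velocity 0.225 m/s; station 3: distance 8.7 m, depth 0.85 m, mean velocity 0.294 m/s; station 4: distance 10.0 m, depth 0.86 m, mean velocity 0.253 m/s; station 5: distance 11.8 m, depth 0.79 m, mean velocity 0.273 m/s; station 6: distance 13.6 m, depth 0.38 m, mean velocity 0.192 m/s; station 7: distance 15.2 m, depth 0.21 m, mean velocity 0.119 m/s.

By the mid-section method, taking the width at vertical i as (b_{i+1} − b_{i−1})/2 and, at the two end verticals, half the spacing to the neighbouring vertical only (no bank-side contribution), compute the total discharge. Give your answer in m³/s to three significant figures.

w_1 = (3.4 − 1.9)/2 = 0.75 m; q_1 = 0.121 × 0.22 × 0.75 = 0.01997 m³/s
w_2 = (8.7 − 1.9)/2 = 3.4 m; q_2 = 0.225 × 0.41 × 3.4 = 0.3137 m³/s
w_3 = (10.0 − 3.4)/2 = 3.3 m; q_3 = 0.294 × 0.85 × 3.3 = 0.8247 m³/s
w_4 = (11.8 − 8.7)/2 = 1.55 m; q_4 = 0.253 × 0.86 × 1.55 = 0.3372 m³/s
w_5 = (13.6 − 10.0)/2 = 1.8 m; q_5 = 0.273 × 0.79 × 1.8 = 0.3882 m³/s
w_6 = (15.2 − 11.8)/2 = 1.7 m; q_6 = 0.192 × 0.38 × 1.7 = 0.1240 m³/s
w_7 = (15.2 − 13.6)/2 = 0.8 m; q_7 = 0.119 × 0.21 × 0.8 = 0.01999 m³/s
Q = Σ qᵢ = 2.028 m³/s

2.03 m³/s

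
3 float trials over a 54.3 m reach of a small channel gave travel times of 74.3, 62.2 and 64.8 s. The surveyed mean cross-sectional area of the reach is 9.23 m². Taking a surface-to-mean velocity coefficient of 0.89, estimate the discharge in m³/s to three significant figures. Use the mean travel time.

t̄ = (74.3 + 62.2 + 64.8) / 3 = 67.1 s
v_surface = L / t̄ = 54.3 / 67.1 = 0.8092 m/s
v_mean = 0.89 × 0.8092 = 0.7202 m/s
Q = A × v_mean = 9.23 × 0.7202 = 6.648 m³/s

6.65 m³/s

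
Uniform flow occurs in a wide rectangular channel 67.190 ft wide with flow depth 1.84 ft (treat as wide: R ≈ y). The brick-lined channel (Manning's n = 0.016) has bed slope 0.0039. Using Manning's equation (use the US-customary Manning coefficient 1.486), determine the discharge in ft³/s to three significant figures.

A = b·y = 67.190 × 1.84 = 123.6 ft²
Wide channel: R ≈ y = 1.84 ft
Q = (1.486/n)·A·R^(2/3)·S^(1/2) = (1.486/0.016) × 123.6 × 1.840^(2/3) × 0.0039^(1/2) = 1077 ft³/s

1080 ft³/s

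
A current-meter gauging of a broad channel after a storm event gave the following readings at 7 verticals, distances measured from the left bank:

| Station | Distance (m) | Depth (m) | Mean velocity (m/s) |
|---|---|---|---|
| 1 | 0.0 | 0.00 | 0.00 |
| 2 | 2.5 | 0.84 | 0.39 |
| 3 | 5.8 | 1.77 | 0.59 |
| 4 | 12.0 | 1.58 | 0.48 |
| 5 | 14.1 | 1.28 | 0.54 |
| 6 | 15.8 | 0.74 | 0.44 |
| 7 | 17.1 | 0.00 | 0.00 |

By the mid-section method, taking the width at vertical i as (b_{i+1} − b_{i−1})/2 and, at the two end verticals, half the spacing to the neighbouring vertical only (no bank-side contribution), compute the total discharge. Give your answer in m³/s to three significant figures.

10.9 m³/s

w_2 = (5.8 − 0.0)/2 = 2.9 m; q_2 = 0.39 × 0.84 × 2.9 = 0.9500 m³/s
w_3 = (12.0 − 2.5)/2 = 4.75 m; q_3 = 0.59 × 1.77 × 4.75 = 4.960 m³/s
w_4 = (14.1 − 5.8)/2 = 4.15 m; q_4 = 0.48 × 1.58 × 4.15 = 3.147 m³/s
w_5 = (15.8 − 12.0)/2 = 1.9 m; q_5 = 0.54 × 1.28 × 1.9 = 1.313 m³/s
w_6 = (17.1 − 14.1)/2 = 1.5 m; q_6 = 0.44 × 0.74 × 1.5 = 0.4884 m³/s
Stations 1, 7 contribute zero (depth or velocity is 0).
Q = Σ qᵢ = 10.86 m³/s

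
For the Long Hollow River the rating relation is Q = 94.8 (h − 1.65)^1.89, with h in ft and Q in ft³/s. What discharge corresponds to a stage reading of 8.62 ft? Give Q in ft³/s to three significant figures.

3720 ft³/s

Q = 94.8 × (8.62 − 1.65)^1.89 = 94.8 × 6.97^1.89 = 3720 ft³/s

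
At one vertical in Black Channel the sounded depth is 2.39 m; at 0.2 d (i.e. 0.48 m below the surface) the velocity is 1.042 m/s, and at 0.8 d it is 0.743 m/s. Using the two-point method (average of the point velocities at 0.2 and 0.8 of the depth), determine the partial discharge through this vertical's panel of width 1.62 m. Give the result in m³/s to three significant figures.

v̄ = (1.042 + 0.743) / 2 = 0.8925 m/s
q = v̄ × d × w = 0.8925 × 2.39 × 1.62 = 3.456 m³/s

3.46 m³/s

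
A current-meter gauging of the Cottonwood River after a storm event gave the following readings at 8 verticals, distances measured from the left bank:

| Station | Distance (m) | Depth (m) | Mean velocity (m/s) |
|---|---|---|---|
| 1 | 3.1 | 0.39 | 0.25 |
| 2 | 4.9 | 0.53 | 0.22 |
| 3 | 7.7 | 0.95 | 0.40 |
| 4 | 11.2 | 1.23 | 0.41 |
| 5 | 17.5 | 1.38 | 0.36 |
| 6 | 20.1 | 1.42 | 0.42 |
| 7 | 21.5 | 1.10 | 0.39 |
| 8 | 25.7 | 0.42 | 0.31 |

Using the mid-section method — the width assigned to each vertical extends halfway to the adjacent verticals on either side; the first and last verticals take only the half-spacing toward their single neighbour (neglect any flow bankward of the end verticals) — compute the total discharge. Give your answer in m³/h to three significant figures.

32000 m³/h

w_1 = (4.9 − 3.1)/2 = 0.9 m; q_1 = 0.25 × 0.39 × 0.9 = 0.08775 m³/s
w_2 = (7.7 − 3.1)/2 = 2.3 m; q_2 = 0.22 × 0.53 × 2.3 = 0.2682 m³/s
w_3 = (11.2 − 4.9)/2 = 3.15 m; q_3 = 0.40 × 0.95 × 3.15 = 1.197 m³/s
w_4 = (17.5 − 7.7)/2 = 4.9 m; q_4 = 0.41 × 1.23 × 4.9 = 2.471 m³/s
w_5 = (20.1 − 11.2)/2 = 4.45 m; q_5 = 0.36 × 1.38 × 4.45 = 2.211 m³/s
w_6 = (21.5 − 17.5)/2 = 2 m; q_6 = 0.42 × 1.42 × 2 = 1.193 m³/s
w_7 = (25.7 − 20.1)/2 = 2.8 m; q_7 = 0.39 × 1.10 × 2.8 = 1.201 m³/s
w_8 = (25.7 − 21.5)/2 = 2.1 m; q_8 = 0.31 × 0.42 × 2.1 = 0.2734 m³/s
Q = Σ qᵢ = 8.902 m³/s
= 8.902 × 3600 = 32050 m³/h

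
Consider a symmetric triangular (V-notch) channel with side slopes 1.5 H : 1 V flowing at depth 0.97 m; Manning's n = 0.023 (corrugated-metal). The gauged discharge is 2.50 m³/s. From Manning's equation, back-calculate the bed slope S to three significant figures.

A = z·y² = 1.5×0.97² = 1.411 m²
P = 2y√(1+z²) = 2×0.97×√(1+1.5²) = 3.497 m
R = A/P = 1.411/3.497 = 0.4035 m
S = (Q·n / (1·A·R^(2/3)))² = (2.50×0.023 / (1×1.411×0.5461))² = 0.005566

0.00557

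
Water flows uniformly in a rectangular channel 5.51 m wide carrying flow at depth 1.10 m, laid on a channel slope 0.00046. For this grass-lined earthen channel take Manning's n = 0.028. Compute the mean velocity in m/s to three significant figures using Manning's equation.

A = b·y = 5.51 × 1.10 = 6.061 m²
P = b + 2y = 5.51 + 2×1.10 = 7.710 m
R = A/P = 6.061/7.710 = 0.7861 m
Q = (1/n)·A·R^(2/3)·S^(1/2) = (1/0.028) × 6.061 × 0.7861^(2/3) × 0.00046^(1/2) = 3.955 m³/s
V = Q/A = 3.955/6.061 = 0.6525 m/s

0.652 m/s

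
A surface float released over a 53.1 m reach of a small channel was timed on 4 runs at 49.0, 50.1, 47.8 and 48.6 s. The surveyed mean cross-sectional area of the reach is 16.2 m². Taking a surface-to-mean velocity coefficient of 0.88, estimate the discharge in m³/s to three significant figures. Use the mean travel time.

t̄ = (49.0 + 50.1 + 47.8 + 48.6) / 4 = 48.875 s
v_surface = L / t̄ = 53.1 / 48.875 = 1.086 m/s
v_mean = 0.88 × 1.086 = 0.9561 m/s
Q = A × v_mean = 16.2 × 0.9561 = 15.49 m³/s

15.5 m³/s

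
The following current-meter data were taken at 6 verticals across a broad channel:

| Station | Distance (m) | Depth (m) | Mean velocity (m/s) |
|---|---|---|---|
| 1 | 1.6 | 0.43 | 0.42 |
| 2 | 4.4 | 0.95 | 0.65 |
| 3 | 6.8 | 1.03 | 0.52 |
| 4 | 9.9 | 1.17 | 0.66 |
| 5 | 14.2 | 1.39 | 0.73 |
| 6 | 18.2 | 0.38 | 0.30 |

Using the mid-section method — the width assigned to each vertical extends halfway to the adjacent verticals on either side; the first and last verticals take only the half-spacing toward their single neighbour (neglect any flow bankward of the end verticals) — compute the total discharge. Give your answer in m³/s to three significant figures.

w_1 = (4.4 − 1.6)/2 = 1.4 m; q_1 = 0.42 × 0.43 × 1.4 = 0.2528 m³/s
w_2 = (6.8 − 1.6)/2 = 2.6 m; q_2 = 0.65 × 0.95 × 2.6 = 1.606 m³/s
w_3 = (9.9 − 4.4)/2 = 2.75 m; q_3 = 0.52 × 1.03 × 2.75 = 1.473 m³/s
w_4 = (14.2 − 6.8)/2 = 3.7 m; q_4 = 0.66 × 1.17 × 3.7 = 2.857 m³/s
w_5 = (18.2 − 9.9)/2 = 4.15 m; q_5 = 0.73 × 1.39 × 4.15 = 4.211 m³/s
w_6 = (18.2 − 14.2)/2 = 2 m; q_6 = 0.30 × 0.38 × 2 = 0.2280 m³/s
Q = Σ qᵢ = 10.63 m³/s

10.6 m³/s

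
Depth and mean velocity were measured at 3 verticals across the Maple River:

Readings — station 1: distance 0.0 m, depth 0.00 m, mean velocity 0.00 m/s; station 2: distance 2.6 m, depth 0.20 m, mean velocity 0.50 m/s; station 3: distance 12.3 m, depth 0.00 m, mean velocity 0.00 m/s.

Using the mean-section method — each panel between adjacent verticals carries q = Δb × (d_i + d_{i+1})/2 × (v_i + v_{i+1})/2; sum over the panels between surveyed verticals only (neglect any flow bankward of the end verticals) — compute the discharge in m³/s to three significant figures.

Panel 1-2: Δb = 2.6 m, d̄ = (0.00+0.20)/2 = 0.1, v̄ = (0.00+0.50)/2 = 0.25 → q = 2.6×0.1×0.25 = 0.06500 m³/s
Panel 2-3: Δb = 9.7 m, d̄ = (0.20+0.00)/2 = 0.1, v̄ = (0.50+0.00)/2 = 0.25 → q = 9.7×0.1×0.25 = 0.2425 m³/s
Q = Σ q = 0.3075 m³/s

0.308 m³/s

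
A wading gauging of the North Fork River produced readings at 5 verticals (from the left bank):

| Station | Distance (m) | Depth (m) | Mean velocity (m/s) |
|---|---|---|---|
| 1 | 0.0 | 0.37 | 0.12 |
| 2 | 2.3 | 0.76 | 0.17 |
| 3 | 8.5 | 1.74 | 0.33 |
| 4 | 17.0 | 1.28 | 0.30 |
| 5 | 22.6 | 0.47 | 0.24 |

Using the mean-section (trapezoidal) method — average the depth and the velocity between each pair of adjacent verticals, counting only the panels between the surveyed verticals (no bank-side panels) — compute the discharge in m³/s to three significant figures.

7.49 m³/s

Panel 1-2: Δb = 2.3 m, d̄ = (0.37+0.76)/2 = 0.565, v̄ = (0.12+0.17)/2 = 0.145 → q = 2.3×0.565×0.145 = 0.1884 m³/s
Panel 2-3: Δb = 6.2 m, d̄ = (0.76+1.74)/2 = 1.25, v̄ = (0.17+0.33)/2 = 0.25 → q = 6.2×1.25×0.25 = 1.938 m³/s
Panel 3-4: Δb = 8.5 m, d̄ = (1.74+1.28)/2 = 1.51, v̄ = (0.33+0.30)/2 = 0.315 → q = 8.5×1.51×0.315 = 4.043 m³/s
Panel 4-5: Δb = 5.6 m, d̄ = (1.28+0.47)/2 = 0.875, v̄ = (0.30+0.24)/2 = 0.27 → q = 5.6×0.875×0.27 = 1.323 m³/s
Q = Σ q = 7.492 m³/s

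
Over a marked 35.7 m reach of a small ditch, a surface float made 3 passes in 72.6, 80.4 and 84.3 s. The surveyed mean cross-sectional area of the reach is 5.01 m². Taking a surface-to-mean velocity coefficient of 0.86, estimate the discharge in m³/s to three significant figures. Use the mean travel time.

1.94 m³/s

t̄ = (72.6 + 80.4 + 84.3) / 3 = 79.1 s
v_surface = L / t̄ = 35.7 / 79.1 = 0.4513 m/s
v_mean = 0.86 × 0.4513 = 0.3881 m/s
Q = A × v_mean = 5.01 × 0.3881 = 1.945 m³/s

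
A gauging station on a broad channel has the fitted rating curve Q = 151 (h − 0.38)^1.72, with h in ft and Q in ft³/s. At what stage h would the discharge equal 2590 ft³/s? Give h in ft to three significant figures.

h − h₀ = (Q/C)^(1/b) = (2590/151)^(1/1.72) = 5.220 ft
h = 0.38 + 5.220 = 5.600 ft

5.60 ft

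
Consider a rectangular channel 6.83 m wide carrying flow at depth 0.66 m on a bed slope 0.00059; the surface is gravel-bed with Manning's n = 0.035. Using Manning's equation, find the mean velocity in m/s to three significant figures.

0.468 m/s

A = b·y = 6.83 × 0.66 = 4.508 m²
P = b + 2y = 6.83 + 2×0.66 = 8.150 m
R = A/P = 4.508/8.150 = 0.5531 m
Q = (1/n)·A·R^(2/3)·S^(1/2) = (1/0.035) × 4.508 × 0.5531^(2/3) × 0.00059^(1/2) = 2.108 m³/s
V = Q/A = 2.108/4.508 = 0.4676 m/s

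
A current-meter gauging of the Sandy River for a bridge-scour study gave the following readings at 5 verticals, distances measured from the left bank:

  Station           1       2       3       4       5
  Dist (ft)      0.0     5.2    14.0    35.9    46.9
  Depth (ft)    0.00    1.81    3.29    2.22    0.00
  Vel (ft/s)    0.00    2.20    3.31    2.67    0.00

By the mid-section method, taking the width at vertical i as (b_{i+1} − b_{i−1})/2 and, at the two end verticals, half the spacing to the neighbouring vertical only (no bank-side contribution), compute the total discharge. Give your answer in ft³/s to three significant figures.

w_2 = (14.0 − 0.0)/2 = 7 ft; q_2 = 2.20 × 1.81 × 7 = 27.87 ft³/s
w_3 = (35.9 − 5.2)/2 = 15.35 ft; q_3 = 3.31 × 3.29 × 15.35 = 167.2 ft³/s
w_4 = (46.9 − 14.0)/2 = 16.45 ft; q_4 = 2.67 × 2.22 × 16.45 = 97.51 ft³/s
Stations 1, 5 contribute zero (depth or velocity is 0).
Q = Σ qᵢ = 292.5 ft³/s

293 ft³/s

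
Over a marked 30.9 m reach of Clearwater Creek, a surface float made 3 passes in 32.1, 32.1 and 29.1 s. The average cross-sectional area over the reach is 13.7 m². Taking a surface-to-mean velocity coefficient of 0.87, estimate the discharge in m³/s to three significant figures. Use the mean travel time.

t̄ = (32.1 + 32.1 + 29.1) / 3 = 31.1 s
v_surface = L / t̄ = 30.9 / 31.1 = 0.9936 m/s
v_mean = 0.87 × 0.9936 = 0.8644 m/s
Q = A × v_mean = 13.7 × 0.8644 = 11.84 m³/s

11.8 m³/s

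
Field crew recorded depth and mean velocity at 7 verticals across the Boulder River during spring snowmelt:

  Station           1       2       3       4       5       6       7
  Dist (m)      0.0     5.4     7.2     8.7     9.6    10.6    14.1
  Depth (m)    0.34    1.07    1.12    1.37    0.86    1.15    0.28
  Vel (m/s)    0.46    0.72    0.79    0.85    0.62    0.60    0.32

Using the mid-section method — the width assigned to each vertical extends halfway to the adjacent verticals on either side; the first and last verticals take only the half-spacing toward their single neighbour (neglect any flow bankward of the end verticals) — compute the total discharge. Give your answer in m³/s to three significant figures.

8.27 m³/s

w_1 = (5.4 − 0.0)/2 = 2.7 m; q_1 = 0.46 × 0.34 × 2.7 = 0.4223 m³/s
w_2 = (7.2 − 0.0)/2 = 3.6 m; q_2 = 0.72 × 1.07 × 3.6 = 2.773 m³/s
w_3 = (8.7 − 5.4)/2 = 1.65 m; q_3 = 0.79 × 1.12 × 1.65 = 1.460 m³/s
w_4 = (9.6 − 7.2)/2 = 1.2 m; q_4 = 0.85 × 1.37 × 1.2 = 1.397 m³/s
w_5 = (10.6 − 8.7)/2 = 0.95 m; q_5 = 0.62 × 0.86 × 0.95 = 0.5065 m³/s
w_6 = (14.1 − 9.6)/2 = 2.25 m; q_6 = 0.60 × 1.15 × 2.25 = 1.553 m³/s
w_7 = (14.1 − 10.6)/2 = 1.75 m; q_7 = 0.32 × 0.28 × 1.75 = 0.1568 m³/s
Q = Σ qᵢ = 8.269 m³/s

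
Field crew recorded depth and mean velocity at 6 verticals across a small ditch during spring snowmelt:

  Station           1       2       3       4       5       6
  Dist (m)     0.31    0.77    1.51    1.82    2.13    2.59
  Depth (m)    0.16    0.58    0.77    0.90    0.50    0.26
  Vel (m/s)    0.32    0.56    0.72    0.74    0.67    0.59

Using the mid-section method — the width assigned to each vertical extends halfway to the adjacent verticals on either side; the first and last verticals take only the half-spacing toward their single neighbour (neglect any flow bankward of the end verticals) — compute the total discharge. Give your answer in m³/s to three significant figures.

0.868 m³/s

w_1 = (0.77 − 0.31)/2 = 0.23 m; q_1 = 0.32 × 0.16 × 0.23 = 0.01178 m³/s
w_2 = (1.51 − 0.31)/2 = 0.6 m; q_2 = 0.56 × 0.58 × 0.6 = 0.1949 m³/s
w_3 = (1.82 − 0.77)/2 = 0.525 m; q_3 = 0.72 × 0.77 × 0.525 = 0.2911 m³/s
w_4 = (2.13 − 1.51)/2 = 0.31 m; q_4 = 0.74 × 0.90 × 0.31 = 0.2065 m³/s
w_5 = (2.59 − 1.82)/2 = 0.385 m; q_5 = 0.67 × 0.50 × 0.385 = 0.1290 m³/s
w_6 = (2.59 − 2.13)/2 = 0.23 m; q_6 = 0.59 × 0.26 × 0.23 = 0.03528 m³/s
Q = Σ qᵢ = 0.8684 m³/s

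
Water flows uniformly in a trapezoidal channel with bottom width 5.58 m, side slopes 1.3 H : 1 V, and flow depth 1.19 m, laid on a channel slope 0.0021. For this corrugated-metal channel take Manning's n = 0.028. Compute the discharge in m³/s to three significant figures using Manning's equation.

12.9 m³/s

A = (b + z·y)·y = (5.58 + 1.3×1.19)×1.19 = 8.481 m²
P = b + 2y√(1+z²) = 5.58 + 2×1.19×√(1+1.3²) = 9.483 m
R = A/P = 8.481/9.483 = 0.8943 m
Q = (1/n)·A·R^(2/3)·S^(1/2) = (1/0.028) × 8.481 × 0.8943^(2/3) × 0.0021^(1/2) = 12.88 m³/s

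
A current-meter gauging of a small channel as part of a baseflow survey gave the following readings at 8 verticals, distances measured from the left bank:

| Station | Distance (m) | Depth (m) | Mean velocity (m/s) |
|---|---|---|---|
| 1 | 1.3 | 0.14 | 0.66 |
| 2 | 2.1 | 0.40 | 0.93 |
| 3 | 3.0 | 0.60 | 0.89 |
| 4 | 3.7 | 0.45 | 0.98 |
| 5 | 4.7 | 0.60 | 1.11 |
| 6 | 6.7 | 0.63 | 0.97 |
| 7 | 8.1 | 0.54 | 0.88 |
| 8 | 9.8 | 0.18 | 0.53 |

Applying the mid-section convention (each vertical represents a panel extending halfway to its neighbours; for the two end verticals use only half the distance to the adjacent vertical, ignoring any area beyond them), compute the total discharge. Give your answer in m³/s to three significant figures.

4.01 m³/s

w_1 = (2.1 − 1.3)/2 = 0.4 m; q_1 = 0.66 × 0.14 × 0.4 = 0.03696 m³/s
w_2 = (3.0 − 1.3)/2 = 0.85 m; q_2 = 0.93 × 0.40 × 0.85 = 0.3162 m³/s
w_3 = (3.7 − 2.1)/2 = 0.8 m; q_3 = 0.89 × 0.60 × 0.8 = 0.4272 m³/s
w_4 = (4.7 − 3.0)/2 = 0.85 m; q_4 = 0.98 × 0.45 × 0.85 = 0.3749 m³/s
w_5 = (6.7 − 3.7)/2 = 1.5 m; q_5 = 1.11 × 0.60 × 1.5 = 0.9990 m³/s
w_6 = (8.1 − 4.7)/2 = 1.7 m; q_6 = 0.97 × 0.63 × 1.7 = 1.039 m³/s
w_7 = (9.8 − 6.7)/2 = 1.55 m; q_7 = 0.88 × 0.54 × 1.55 = 0.7366 m³/s
w_8 = (9.8 − 8.1)/2 = 0.85 m; q_8 = 0.53 × 0.18 × 0.85 = 0.08109 m³/s
Q = Σ qᵢ = 4.011 m³/s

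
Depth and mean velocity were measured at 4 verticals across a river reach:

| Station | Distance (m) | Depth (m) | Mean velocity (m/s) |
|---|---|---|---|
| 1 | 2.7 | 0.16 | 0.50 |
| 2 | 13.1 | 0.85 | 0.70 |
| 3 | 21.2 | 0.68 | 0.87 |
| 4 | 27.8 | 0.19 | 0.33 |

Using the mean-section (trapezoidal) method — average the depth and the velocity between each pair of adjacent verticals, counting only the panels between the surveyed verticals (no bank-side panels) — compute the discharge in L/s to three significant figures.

9740 L/s

Panel 1-2: Δb = 10.4 m, d̄ = (0.16+0.85)/2 = 0.505, v̄ = (0.50+0.70)/2 = 0.6 → q = 10.4×0.505×0.6 = 3.151 m³/s
Panel 2-3: Δb = 8.1 m, d̄ = (0.85+0.68)/2 = 0.765, v̄ = (0.70+0.87)/2 = 0.785 → q = 8.1×0.765×0.785 = 4.864 m³/s
Panel 3-4: Δb = 6.6 m, d̄ = (0.68+0.19)/2 = 0.435, v̄ = (0.87+0.33)/2 = 0.6 → q = 6.6×0.435×0.6 = 1.723 m³/s
Q = Σ q = 9.738 m³/s
= 9.738 × 1000 = 9738 L/s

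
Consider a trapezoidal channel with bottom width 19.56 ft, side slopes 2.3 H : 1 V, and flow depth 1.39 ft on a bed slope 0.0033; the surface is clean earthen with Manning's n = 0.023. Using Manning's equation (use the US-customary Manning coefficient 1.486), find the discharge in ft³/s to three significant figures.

A = (b + z·y)·y = (19.56 + 2.3×1.39)×1.39 = 31.63 ft²
P = b + 2y√(1+z²) = 19.56 + 2×1.39×√(1+2.3²) = 26.53 ft
R = A/P = 31.63/26.53 = 1.192 ft
Q = (1.486/n)·A·R^(2/3)·S^(1/2) = (1.486/0.023) × 31.63 × 1.192^(2/3) × 0.0033^(1/2) = 132.0 ft³/s

132 ft³/s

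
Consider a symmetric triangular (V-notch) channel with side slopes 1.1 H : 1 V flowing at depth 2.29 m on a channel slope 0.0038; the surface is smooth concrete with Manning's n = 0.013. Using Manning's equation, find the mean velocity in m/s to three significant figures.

4.25 m/s

A = z·y² = 1.1×2.29² = 5.769 m²
P = 2y√(1+z²) = 2×2.29×√(1+1.1²) = 6.809 m
R = A/P = 5.769/6.809 = 0.8472 m
Q = (1/n)·A·R^(2/3)·S^(1/2) = (1/0.013) × 5.769 × 0.8472^(2/3) × 0.0038^(1/2) = 24.49 m³/s
V = Q/A = 24.49/5.769 = 4.246 m/s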